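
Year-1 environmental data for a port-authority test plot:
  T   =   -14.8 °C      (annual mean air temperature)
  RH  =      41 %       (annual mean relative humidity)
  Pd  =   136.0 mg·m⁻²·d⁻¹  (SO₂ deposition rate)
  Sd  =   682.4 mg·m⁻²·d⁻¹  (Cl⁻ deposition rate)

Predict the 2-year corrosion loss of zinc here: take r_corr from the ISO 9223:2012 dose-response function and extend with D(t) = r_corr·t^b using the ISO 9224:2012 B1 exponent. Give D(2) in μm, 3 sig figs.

D(2) = 1.01 μm

zinc: T≤10 °C ⇒ hinge +0.038·(-14.8−10) = -0.9424
  sulphur-dioxide contribution → 0.2878 μm/a
  chloride contribution → 0.2848 μm/a
  total first-year rate 0.5726 μm/a
Power-law: D(2) = r_corr · 2^0.813
  D(2) = 0.5726 × 2^0.813 = 0.5726 × 1.757 = 1.006 μm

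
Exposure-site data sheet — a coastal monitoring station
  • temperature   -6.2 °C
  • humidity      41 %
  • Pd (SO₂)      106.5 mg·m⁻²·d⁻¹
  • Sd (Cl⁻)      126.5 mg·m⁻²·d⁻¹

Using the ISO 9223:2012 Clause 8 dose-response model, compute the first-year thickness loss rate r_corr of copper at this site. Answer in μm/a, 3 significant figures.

r_corr = 0.148 μm/a

copper: temperature factor f = +0.126·(-16.2) = -2.0412
  sulphur-dioxide contribution → 0.02603 μm/a
  chloride contribution → 0.1223 μm/a
  ⇒ r_corr(copper) = 0.1483 μm/a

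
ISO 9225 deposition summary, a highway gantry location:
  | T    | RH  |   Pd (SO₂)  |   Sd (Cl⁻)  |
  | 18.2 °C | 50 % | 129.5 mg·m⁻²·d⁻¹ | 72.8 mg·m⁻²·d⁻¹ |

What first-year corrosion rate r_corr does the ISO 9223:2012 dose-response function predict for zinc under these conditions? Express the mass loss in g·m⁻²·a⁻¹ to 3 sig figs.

r_corr = 14.4 g·m⁻²·a⁻¹

zinc: temperature factor f = -0.071·(8.2) = -0.5822
  Pd branch = 0.0129·Pd^0.44·e^(0.046·RH+f) = 0.611 μm/a
  Sd branch = 0.0175·Sd^0.57·e^(0.008·RH+0.085·T) = 1.413 μm/a
  sum: 0.611 + 1.413 → r_corr = 2.024 μm/a
Convert to mass loss: 2.024 μm/a × 7.14 g/cm³ = 14.45 g·m⁻²·a⁻¹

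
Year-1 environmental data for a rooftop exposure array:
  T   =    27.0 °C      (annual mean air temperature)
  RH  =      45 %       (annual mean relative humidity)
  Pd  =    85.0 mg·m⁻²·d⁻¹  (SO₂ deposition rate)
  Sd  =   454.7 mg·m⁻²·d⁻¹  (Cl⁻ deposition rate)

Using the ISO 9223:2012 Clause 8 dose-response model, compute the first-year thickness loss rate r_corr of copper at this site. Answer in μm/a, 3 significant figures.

copper: f(T) = -0.080·(T−10) [T>10 °C] = -1.3600
  SO₂ term: 0.0053·85.0^0.26·exp(0.059·45-1.3600) = 0.06142
  Sd branch = 0.01025·Sd^0.27·e^(0.036·RH+0.049·T) = 1.015 μm/a
  sum: 0.06142 + 1.015 → r_corr = 1.076 μm/a

r_corr = 1.08 μm/a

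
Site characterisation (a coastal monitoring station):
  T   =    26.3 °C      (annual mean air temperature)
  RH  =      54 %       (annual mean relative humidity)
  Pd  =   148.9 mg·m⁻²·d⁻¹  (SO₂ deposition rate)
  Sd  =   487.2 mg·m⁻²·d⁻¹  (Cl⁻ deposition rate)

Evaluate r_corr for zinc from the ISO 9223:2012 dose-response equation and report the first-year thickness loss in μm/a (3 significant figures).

zinc: f(T) = -0.071·(T−10) [T>10 °C] = -1.1573
  SO₂ term: 0.0129·148.9^0.44·exp(0.046·54-1.1573) = 0.4394
  Sd branch = 0.0175·Sd^0.57·e^(0.008·RH+0.085·T) = 8.58 μm/a
  r_corr = 0.4394 + 8.58 = 9.02 μm/a

r_corr = 9.02 μm/a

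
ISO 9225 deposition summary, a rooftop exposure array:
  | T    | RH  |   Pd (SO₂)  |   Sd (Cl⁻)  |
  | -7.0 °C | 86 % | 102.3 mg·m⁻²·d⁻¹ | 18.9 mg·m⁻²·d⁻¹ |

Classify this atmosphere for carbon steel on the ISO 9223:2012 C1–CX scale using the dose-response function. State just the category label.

carbon steel: temperature factor f = +0.150·(-17.0) = -2.5500
  sulphur-dioxide contribution → 8.563 μm/a
  chloride contribution → 8.146 μm/a
  total first-year rate 16.71 μm/a
16.7 μm/a falls in (1.3, 25] for carbon steel → category C2

C2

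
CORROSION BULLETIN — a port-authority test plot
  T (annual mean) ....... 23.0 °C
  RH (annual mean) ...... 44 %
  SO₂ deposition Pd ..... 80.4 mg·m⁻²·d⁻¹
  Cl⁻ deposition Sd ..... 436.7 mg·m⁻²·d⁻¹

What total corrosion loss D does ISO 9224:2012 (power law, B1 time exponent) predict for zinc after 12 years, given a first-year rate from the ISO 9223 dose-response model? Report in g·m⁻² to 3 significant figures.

zinc: temperature factor f = -0.071·(13.0) = -0.9230
  Pd branch = 0.0129·Pd^0.44·e^(0.046·RH+f) = 0.2673 μm/a
  Cl⁻ term: 0.0175·436.7^0.57·exp(0.008·44+0.085·23.0) = 5.622
  r_corr = 0.2673 + 5.622 = 5.889 μm/a
Long-term exponent b (ISO 9224 Table 2, B1) = 0.813
  D(12) = 5.889 × 12^0.813 = 5.889 × 7.54 = 44.4 μm
  Mass loss = 44.4 μm × 7.14 g/cm³ = 317 g·m⁻²

D(12) = 317 g·m⁻²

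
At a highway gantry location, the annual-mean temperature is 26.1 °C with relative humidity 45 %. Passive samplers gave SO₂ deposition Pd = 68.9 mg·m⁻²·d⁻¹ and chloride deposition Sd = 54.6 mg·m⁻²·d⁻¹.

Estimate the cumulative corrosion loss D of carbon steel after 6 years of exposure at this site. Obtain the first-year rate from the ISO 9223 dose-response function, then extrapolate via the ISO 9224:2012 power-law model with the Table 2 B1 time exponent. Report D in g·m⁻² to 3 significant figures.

D(6) = 636 g·m⁻²

carbon steel: f(T) = -0.054·(T−10) [T>10 °C] = -0.8694
  SO₂ term: 1.77·68.9^0.52·exp(0.02·45-0.8694) = 16.49
  Sd branch = 0.102·Sd^0.62·e^(0.033·RH+0.04·T) = 15.28 μm/a
  r_corr = 16.49 + 15.28 = 31.76 μm/a
Long-term exponent b (ISO 9224 Table 2, B1) = 0.523
  D(6) = 31.76 × 6^0.523 = 31.76 × 2.553 = 81.07 μm
  Mass loss = 81.07 μm × 7.85 g/cm³ = 636.4 g·m⁻²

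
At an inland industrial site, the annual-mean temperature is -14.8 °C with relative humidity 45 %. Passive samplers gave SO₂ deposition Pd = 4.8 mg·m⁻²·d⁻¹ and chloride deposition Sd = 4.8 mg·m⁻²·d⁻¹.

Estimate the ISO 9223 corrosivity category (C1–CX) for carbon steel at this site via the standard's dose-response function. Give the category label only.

C1

carbon steel: temperature factor f = +0.150·(-24.8) = -3.7200
  sulphur-dioxide contribution → 0.2385 μm/a
  chloride contribution → 0.6589 μm/a
  ⇒ r_corr(carbon steel) = 0.8974 μm/a
ISO 9223 Table 2 (carbon steel): 0 < 0.897 ≤ 1.3 μm/a ⇒ C1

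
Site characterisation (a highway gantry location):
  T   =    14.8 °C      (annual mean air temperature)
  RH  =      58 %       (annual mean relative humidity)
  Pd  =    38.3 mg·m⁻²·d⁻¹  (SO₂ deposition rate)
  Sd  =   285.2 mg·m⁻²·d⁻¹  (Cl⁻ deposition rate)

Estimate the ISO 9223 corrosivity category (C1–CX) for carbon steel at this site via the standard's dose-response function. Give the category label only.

carbon steel: f(T) = -0.054·(T−10) [T>10 °C] = -0.2592
  SO₂ term: 1.77·38.3^0.52·exp(0.02·58-0.2592) = 29
  Sd branch = 0.102·Sd^0.62·e^(0.033·RH+0.04·T) = 41.6 μm/a
  r_corr = 29 + 41.6 = 70.61 μm/a
70.6 μm/a falls in (50, 80] for carbon steel → category C4

C4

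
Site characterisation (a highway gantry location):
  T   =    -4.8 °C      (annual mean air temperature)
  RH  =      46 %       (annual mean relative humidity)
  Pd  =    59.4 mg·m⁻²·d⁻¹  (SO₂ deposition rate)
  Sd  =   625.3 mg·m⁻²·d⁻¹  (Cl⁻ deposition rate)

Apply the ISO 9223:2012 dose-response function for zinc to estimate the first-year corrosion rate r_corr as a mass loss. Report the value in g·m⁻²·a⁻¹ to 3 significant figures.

zinc: temperature factor f = +0.038·(-14.8) = -0.5624
  SO₂ term: 0.0129·59.4^0.44·exp(0.046·46-0.5624) = 0.3679
  Sd branch = 0.0175·Sd^0.57·e^(0.008·RH+0.085·T) = 0.6598 μm/a
  r_corr = 0.3679 + 0.6598 = 1.028 μm/a
Convert to mass loss: 1.028 μm/a × 7.14 g/cm³ = 7.338 g·m⁻²·a⁻¹

r_corr = 7.34 g·m⁻²·a⁻¹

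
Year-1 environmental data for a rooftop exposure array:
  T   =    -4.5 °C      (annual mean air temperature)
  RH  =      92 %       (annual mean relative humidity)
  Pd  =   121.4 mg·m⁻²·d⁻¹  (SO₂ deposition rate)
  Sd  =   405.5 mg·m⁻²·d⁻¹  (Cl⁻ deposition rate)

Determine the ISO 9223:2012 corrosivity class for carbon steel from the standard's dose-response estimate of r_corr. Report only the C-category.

C5

carbon steel: T≤10 °C ⇒ hinge +0.150·(-4.5−10) = -2.1750
  sulphur-dioxide contribution → 15.36 μm/a
  chloride contribution → 73.43 μm/a
  total first-year rate 88.79 μm/a
Category bounds: 80…200 μm/a bracket r_corr ⇒ C5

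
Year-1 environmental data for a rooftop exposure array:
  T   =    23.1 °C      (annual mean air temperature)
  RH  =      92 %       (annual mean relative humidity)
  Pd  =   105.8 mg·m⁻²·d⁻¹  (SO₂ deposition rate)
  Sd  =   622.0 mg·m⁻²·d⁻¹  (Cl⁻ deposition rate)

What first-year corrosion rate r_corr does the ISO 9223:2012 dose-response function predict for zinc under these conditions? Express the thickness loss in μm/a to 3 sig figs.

zinc: temperature factor f = -0.071·(13.1) = -0.9301
  sulphur-dioxide contribution → 2.725 μm/a
  chloride contribution → 10.18 μm/a
  ⇒ r_corr(zinc) = 12.91 μm/a

r_corr = 12.9 μm/a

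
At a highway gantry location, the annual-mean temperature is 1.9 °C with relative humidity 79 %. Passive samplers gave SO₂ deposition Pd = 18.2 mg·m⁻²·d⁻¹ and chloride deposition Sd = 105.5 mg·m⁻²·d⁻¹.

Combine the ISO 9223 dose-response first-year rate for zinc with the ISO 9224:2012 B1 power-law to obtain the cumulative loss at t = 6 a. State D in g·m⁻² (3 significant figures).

zinc: temperature factor f = +0.038·(-8.1) = -0.3078
  Pd branch = 0.0129·Pd^0.44·e^(0.046·RH+f) = 1.287 μm/a
  Cl⁻ term: 0.0175·105.5^0.57·exp(0.008·79+0.085·1.9) = 0.5507
  sum: 1.287 + 0.5507 → r_corr = 1.838 μm/a
ISO 9224: D(t) = r_corr · t^b with b = 0.813 (zinc, B1)
  D(6) = 1.838 × 6^0.813 = 1.838 × 4.292 = 7.887 μm
  Mass loss = 7.887 μm × 7.14 g/cm³ = 56.31 g·m⁻²

D(6) = 56.3 g·m⁻²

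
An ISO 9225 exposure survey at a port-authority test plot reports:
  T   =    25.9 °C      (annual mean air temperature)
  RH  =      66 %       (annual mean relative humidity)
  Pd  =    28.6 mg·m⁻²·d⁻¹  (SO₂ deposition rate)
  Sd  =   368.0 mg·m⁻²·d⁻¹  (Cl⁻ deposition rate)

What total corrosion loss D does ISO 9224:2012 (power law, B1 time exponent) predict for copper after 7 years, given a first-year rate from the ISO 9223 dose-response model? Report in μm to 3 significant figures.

D(7) = 7.72 μm

copper: T>10 °C ⇒ hinge -0.080·(25.9−10) = -1.2720
  sulphur-dioxide contribution → 0.1744 μm/a
  chloride contribution → 1.934 μm/a
  total first-year rate 2.109 μm/a
Power-law: D(7) = r_corr · 7^0.667
  D(7) = 2.109 × 7^0.667 = 2.109 × 3.662 = 7.722 μm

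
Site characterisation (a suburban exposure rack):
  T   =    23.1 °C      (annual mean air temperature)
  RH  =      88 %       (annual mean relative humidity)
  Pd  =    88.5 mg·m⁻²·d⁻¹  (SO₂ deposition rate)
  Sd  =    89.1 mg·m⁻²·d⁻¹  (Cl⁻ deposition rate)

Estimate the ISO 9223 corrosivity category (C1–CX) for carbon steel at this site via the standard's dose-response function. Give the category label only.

C5

carbon steel: T>10 °C ⇒ hinge -0.054·(23.1−10) = -0.7074
  SO₂ term: 1.77·88.5^0.52·exp(0.02·88-0.7074) = 52.18
  Cl⁻ term: 0.102·89.1^0.62·exp(0.033·88+0.04·23.1) = 75.86
  sum: 52.18 + 75.86 → r_corr = 128 μm/a
128 μm/a falls in (80, 200] for carbon steel → category C5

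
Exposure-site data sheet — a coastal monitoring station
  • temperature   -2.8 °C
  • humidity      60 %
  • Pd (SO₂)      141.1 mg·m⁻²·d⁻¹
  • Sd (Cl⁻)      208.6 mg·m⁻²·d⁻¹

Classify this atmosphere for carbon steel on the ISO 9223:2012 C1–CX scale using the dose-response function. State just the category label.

carbon steel: T≤10 °C ⇒ hinge +0.150·(-2.8−10) = -1.9200
  Pd branch = 1.77·Pd^0.52·e^(0.02·RH+f) = 11.3 μm/a
  Cl⁻ term: 0.102·208.6^0.62·exp(0.033·60+0.04·-2.8) = 18.11
  sum: 11.3 + 18.11 → r_corr = 29.41 μm/a
ISO 9223 Table 2 (carbon steel): 25 < 29.4 ≤ 50 μm/a ⇒ C3

C3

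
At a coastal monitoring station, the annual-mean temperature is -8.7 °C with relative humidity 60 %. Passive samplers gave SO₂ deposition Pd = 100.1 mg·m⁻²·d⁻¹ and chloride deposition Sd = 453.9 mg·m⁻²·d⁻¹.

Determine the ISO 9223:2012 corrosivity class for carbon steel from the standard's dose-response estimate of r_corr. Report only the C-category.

C3

carbon steel: temperature factor f = +0.150·(-18.7) = -2.8050
  SO₂ term: 1.77·100.1^0.52·exp(0.02·60-2.8050) = 3.901
  Sd branch = 0.102·Sd^0.62·e^(0.033·RH+0.04·T) = 23.16 μm/a
  sum: 3.901 + 23.16 → r_corr = 27.06 μm/a
27.1 μm/a falls in (25, 50] for carbon steel → category C3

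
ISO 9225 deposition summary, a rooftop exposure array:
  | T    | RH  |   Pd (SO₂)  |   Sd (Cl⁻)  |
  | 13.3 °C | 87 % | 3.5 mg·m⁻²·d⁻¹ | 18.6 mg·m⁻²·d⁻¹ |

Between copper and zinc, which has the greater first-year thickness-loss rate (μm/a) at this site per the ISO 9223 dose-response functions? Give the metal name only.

copper

copper: f(T) = -0.080·(T−10) [T>10 °C] = -0.2640
  Pd branch = 0.0053·Pd^0.26·e^(0.059·RH+f) = 0.9557 μm/a
  Sd branch = 0.01025·Sd^0.27·e^(0.036·RH+0.049·T) = 0.9925 μm/a
  r_corr = 0.9557 + 0.9925 = 1.948 μm/a
zinc: T>10 °C ⇒ hinge -0.071·(13.3−10) = -0.2343
  SO₂ term: 0.0129·3.5^0.44·exp(0.046·87-0.2343) = 0.9689
  Cl⁻ term: 0.0175·18.6^0.57·exp(0.008·87+0.085·13.3) = 0.5753
  sum: 0.9689 + 0.5753 → r_corr = 1.544 μm/a
Ordering by μm/a: copper (1.95) > zinc (1.54)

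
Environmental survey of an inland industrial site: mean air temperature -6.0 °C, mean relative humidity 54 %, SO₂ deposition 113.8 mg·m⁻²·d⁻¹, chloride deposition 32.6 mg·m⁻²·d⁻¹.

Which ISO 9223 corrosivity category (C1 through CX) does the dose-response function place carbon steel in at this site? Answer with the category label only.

carbon steel: temperature factor f = +0.150·(-16.0) = -2.4000
  Pd branch = 1.77·Pd^0.52·e^(0.02·RH+f) = 5.545 μm/a
  Sd branch = 0.102·Sd^0.62·e^(0.033·RH+0.04·T) = 4.135 μm/a
  r_corr = 5.545 + 4.135 = 9.68 μm/a
Category bounds: 1.3…25 μm/a bracket r_corr ⇒ C2

C2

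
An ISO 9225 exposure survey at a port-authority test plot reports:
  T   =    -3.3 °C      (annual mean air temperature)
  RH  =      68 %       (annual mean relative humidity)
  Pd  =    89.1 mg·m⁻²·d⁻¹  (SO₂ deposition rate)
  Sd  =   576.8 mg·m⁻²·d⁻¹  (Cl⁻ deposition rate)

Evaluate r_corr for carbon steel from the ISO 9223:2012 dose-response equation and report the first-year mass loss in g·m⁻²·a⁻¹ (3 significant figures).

r_corr = 417 g·m⁻²·a⁻¹

carbon steel: temperature factor f = +0.150·(-13.3) = -1.9950
  Pd branch = 1.77·Pd^0.52·e^(0.02·RH+f) = 9.686 μm/a
  Cl⁻ term: 0.102·576.8^0.62·exp(0.033·68+0.04·-3.3) = 43.42
  r_corr = 9.686 + 43.42 = 53.1 μm/a
Convert to mass loss: 53.1 μm/a × 7.85 g/cm³ = 416.9 g·m⁻²·a⁻¹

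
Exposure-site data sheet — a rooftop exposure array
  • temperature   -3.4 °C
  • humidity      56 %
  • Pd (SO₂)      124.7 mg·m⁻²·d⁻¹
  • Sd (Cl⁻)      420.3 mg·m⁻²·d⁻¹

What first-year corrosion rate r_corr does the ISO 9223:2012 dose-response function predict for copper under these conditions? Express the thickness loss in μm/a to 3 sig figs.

r_corr = 0.426 μm/a

copper: temperature factor f = +0.126·(-13.4) = -1.6884
  Pd branch = 0.0053·Pd^0.26·e^(0.059·RH+f) = 0.09351 μm/a
  Sd branch = 0.01025·Sd^0.27·e^(0.036·RH+0.049·T) = 0.3329 μm/a
  r_corr = 0.09351 + 0.3329 = 0.4264 μm/a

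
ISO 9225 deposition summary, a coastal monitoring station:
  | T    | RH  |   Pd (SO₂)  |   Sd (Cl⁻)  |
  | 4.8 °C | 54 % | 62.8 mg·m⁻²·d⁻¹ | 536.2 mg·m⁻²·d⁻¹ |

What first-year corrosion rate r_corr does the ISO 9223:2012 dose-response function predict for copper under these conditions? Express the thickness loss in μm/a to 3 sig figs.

copper: temperature factor f = +0.126·(-5.2) = -0.6552
  SO₂ term: 0.0053·62.8^0.26·exp(0.059·54-0.6552) = 0.1954
  Cl⁻ term: 0.01025·536.2^0.27·exp(0.036·54+0.049·4.8) = 0.4944
  r_corr = 0.1954 + 0.4944 = 0.6897 μm/a

r_corr = 0.690 μm/a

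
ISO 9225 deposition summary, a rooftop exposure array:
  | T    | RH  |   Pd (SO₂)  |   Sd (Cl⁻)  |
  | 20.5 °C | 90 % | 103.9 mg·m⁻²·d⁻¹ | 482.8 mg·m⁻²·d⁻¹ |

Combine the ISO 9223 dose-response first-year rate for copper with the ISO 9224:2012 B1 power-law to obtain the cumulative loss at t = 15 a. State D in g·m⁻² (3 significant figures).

copper: f(T) = -0.080·(T−10) [T>10 °C] = -0.8400
  sulphur-dioxide contribution → 1.548 μm/a
  chloride contribution → 3.791 μm/a
  total first-year rate 5.339 μm/a
ISO 9224: D(t) = r_corr · t^b with b = 0.667 (copper, B1)
  D(15) = 5.339 × 15^0.667 = 5.339 × 6.088 = 32.5 μm
  Mass loss = 32.5 μm × 8.96 g/cm³ = 291.2 g·m⁻²

D(15) = 291 g·m⁻²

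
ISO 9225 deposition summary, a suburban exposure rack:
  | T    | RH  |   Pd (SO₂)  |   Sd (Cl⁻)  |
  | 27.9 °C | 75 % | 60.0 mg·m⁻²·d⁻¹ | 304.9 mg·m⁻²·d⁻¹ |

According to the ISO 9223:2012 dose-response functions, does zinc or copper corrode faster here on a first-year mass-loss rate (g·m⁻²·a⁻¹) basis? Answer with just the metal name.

zinc

zinc: temperature factor f = -0.071·(17.9) = -1.2709
  sulphur-dioxide contribution → 0.6908 μm/a
  chloride contribution → 8.903 μm/a
  total first-year rate 9.593 μm/a
  mass loss = 9.593 μm/a × 7.14 g/cm³ = 68.5 g·m⁻²·a⁻¹
copper: f(T) = -0.080·(T−10) [T>10 °C] = -1.4320
  sulphur-dioxide contribution → 0.3065 μm/a
  chloride contribution → 2.804 μm/a
  ⇒ r_corr(copper) = 3.11 μm/a
  mass loss = 3.11 μm/a × 8.96 g/cm³ = 27.87 g·m⁻²·a⁻¹
Ordering by g·m⁻²·a⁻¹: zinc (68.5) > copper (27.9)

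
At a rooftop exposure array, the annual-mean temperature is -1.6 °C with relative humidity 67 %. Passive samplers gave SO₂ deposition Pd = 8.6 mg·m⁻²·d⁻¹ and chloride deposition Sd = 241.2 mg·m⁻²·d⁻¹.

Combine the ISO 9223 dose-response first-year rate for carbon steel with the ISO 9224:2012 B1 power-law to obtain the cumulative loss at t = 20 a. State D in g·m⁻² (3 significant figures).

D(20) = 1.12e+03 g·m⁻²

carbon steel: T≤10 °C ⇒ hinge +0.150·(-1.6−10) = -1.7400
  sulphur-dioxide contribution → 3.632 μm/a
  chloride contribution → 26.19 μm/a
  total first-year rate 29.82 μm/a
Long-term exponent b (ISO 9224 Table 2, B1) = 0.523
  D(20) = 29.82 × 20^0.523 = 29.82 × 4.791 = 142.9 μm
  Mass loss = 142.9 μm × 7.85 g/cm³ = 1122 g·m⁻²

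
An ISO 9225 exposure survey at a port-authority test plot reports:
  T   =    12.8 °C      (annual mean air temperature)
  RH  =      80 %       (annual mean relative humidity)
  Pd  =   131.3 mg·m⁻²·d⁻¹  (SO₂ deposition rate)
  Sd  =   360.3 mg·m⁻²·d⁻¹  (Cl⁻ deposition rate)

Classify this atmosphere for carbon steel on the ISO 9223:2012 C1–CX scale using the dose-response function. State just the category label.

carbon steel: temperature factor f = -0.054·(2.8) = -0.1512
  sulphur-dioxide contribution → 95.21 μm/a
  chloride contribution → 91.75 μm/a
  ⇒ r_corr(carbon steel) = 187 μm/a
187 μm/a falls in (80, 200] for carbon steel → category C5

C5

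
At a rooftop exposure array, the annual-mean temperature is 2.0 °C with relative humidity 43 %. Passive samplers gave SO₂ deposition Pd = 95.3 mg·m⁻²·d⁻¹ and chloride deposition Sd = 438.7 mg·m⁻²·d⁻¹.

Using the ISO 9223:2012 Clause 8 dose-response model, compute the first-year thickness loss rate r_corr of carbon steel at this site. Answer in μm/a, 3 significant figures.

carbon steel: temperature factor f = +0.150·(-8.0) = -1.2000
  Pd branch = 1.77·Pd^0.52·e^(0.02·RH+f) = 13.47 μm/a
  Sd branch = 0.102·Sd^0.62·e^(0.033·RH+0.04·T) = 19.85 μm/a
  sum: 13.47 + 19.85 → r_corr = 33.32 μm/a

r_corr = 33.3 μm/a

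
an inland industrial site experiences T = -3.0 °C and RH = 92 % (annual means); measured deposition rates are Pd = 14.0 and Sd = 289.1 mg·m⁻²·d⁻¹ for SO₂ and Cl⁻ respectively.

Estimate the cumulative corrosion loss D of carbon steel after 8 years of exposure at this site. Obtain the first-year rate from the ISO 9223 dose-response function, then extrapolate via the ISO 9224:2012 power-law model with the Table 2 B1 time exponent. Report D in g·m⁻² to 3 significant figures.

carbon steel: temperature factor f = +0.150·(-13.0) = -1.9500
  SO₂ term: 1.77·14.0^0.52·exp(0.02·92-1.9500) = 6.254
  Cl⁻ term: 0.102·289.1^0.62·exp(0.033·92+0.04·-3.0) = 63.22
  r_corr = 6.254 + 63.22 = 69.47 μm/a
ISO 9224: D(t) = r_corr · t^b with b = 0.523 (carbon steel, B1)
  D(8) = 69.47 × 8^0.523 = 69.47 × 2.967 = 206.1 μm
  Mass loss = 206.1 μm × 7.85 g/cm³ = 1618 g·m⁻²

D(8) = 1.62e+03 g·m⁻²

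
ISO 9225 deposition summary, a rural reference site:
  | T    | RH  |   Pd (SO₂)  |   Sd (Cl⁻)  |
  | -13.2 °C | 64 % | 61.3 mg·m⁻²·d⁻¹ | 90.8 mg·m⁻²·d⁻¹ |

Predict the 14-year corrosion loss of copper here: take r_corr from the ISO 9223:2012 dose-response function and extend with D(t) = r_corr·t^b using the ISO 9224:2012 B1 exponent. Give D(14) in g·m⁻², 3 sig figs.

copper: f(T) = +0.126·(T−10) [T≤10 °C] = -2.9232
  Pd branch = 0.0053·Pd^0.26·e^(0.059·RH+f) = 0.03626 μm/a
  Sd branch = 0.01025·Sd^0.27·e^(0.036·RH+0.049·T) = 0.1816 μm/a
  sum: 0.03626 + 0.1816 → r_corr = 0.2179 μm/a
Power-law: D(14) = r_corr · 14^0.667
  D(14) = 0.2179 × 14^0.667 = 0.2179 × 5.814 = 1.267 μm
  Mass loss = 1.267 μm × 8.96 g/cm³ = 11.35 g·m⁻²

D(14) = 11.3 g·m⁻²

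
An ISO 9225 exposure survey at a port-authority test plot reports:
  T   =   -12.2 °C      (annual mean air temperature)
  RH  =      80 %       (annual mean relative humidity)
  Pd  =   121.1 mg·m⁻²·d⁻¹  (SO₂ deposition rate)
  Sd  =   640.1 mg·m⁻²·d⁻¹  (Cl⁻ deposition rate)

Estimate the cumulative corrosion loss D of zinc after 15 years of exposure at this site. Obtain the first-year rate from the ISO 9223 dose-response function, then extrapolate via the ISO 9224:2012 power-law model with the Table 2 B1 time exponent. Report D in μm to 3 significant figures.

D(15) = 20.6 μm

zinc: temperature factor f = +0.038·(-22.2) = -0.8436
  sulphur-dioxide contribution → 1.816 μm/a
  chloride contribution → 0.4679 μm/a
  ⇒ r_corr(zinc) = 2.283 μm/a
ISO 9224: D(t) = r_corr · t^b with b = 0.813 (zinc, B1)
  D(15) = 2.283 × 15^0.813 = 2.283 × 9.04 = 20.64 μm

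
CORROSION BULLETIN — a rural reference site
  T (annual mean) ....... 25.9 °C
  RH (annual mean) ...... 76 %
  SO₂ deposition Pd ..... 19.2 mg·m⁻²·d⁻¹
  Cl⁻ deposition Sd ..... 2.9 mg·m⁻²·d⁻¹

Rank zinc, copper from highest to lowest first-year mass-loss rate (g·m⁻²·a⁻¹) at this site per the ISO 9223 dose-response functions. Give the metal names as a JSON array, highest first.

["copper", "zinc"]

zinc: temperature factor f = -0.071·(15.9) = -1.1289
  sulphur-dioxide contribution → 0.505 μm/a
  chloride contribution → 0.533 μm/a
  ⇒ r_corr(zinc) = 1.038 μm/a
  mass loss = 1.038 μm/a × 7.14 g/cm³ = 7.411 g·m⁻²·a⁻¹
copper: T>10 °C ⇒ hinge -0.080·(25.9−10) = -1.2720
  sulphur-dioxide contribution → 0.2837 μm/a
  chloride contribution → 0.7498 μm/a
  total first-year rate 1.034 μm/a
  mass loss = 1.034 μm/a × 8.96 g/cm³ = 9.261 g·m⁻²·a⁻¹
Ordering by g·m⁻²·a⁻¹: copper (9.26) > zinc (7.41)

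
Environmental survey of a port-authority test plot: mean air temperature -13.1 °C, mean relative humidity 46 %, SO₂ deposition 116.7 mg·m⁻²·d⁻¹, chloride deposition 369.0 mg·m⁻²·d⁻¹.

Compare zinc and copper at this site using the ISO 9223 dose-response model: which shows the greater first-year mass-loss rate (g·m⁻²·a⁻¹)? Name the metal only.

zinc: T≤10 °C ⇒ hinge +0.038·(-13.1−10) = -0.8778
  Pd branch = 0.0129·Pd^0.44·e^(0.046·RH+f) = 0.3613 μm/a
  Cl⁻ term: 0.0175·369.0^0.57·exp(0.008·46+0.085·-13.1) = 0.2413
  sum: 0.3613 + 0.2413 → r_corr = 0.6025 μm/a
  mass loss = 0.6025 μm/a × 7.14 g/cm³ = 4.302 g·m⁻²·a⁻¹
copper: T≤10 °C ⇒ hinge +0.126·(-13.1−10) = -2.9106
  Pd branch = 0.0053·Pd^0.26·e^(0.059·RH+f) = 0.01501 μm/a
  Sd branch = 0.01025·Sd^0.27·e^(0.036·RH+0.049·T) = 0.1394 μm/a
  sum: 0.01501 + 0.1394 → r_corr = 0.1544 μm/a
  mass loss = 0.1544 μm/a × 8.96 g/cm³ = 1.383 g·m⁻²·a⁻¹
Ordering by g·m⁻²·a⁻¹: zinc (4.3) > copper (1.38)

zinc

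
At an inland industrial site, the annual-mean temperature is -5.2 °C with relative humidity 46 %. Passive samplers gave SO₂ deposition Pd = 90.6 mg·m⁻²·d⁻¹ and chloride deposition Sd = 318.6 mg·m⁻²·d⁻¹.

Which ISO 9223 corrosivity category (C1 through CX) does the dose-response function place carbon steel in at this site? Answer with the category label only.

carbon steel: temperature factor f = +0.150·(-15.2) = -2.2800
  SO₂ term: 1.77·90.6^0.52·exp(0.02·46-2.2800) = 4.732
  Cl⁻ term: 0.102·318.6^0.62·exp(0.033·46+0.04·-5.2) = 13.48
  sum: 4.732 + 13.48 → r_corr = 18.21 μm/a
ISO 9223 Table 2 (carbon steel): 1.3 < 18.2 ≤ 25 μm/a ⇒ C2

C2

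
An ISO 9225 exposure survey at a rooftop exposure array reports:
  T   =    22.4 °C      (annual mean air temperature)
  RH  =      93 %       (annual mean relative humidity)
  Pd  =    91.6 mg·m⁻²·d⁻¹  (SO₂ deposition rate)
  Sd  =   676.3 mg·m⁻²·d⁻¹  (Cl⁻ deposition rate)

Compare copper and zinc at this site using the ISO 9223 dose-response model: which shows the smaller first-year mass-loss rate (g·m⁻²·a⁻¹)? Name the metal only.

copper: f(T) = -0.080·(T−10) [T>10 °C] = -0.9920
  sulphur-dioxide contribution → 1.536 μm/a
  chloride contribution → 5.076 μm/a
  ⇒ r_corr(copper) = 6.613 μm/a
  mass loss = 6.613 μm/a × 8.96 g/cm³ = 59.25 g·m⁻²·a⁻¹
zinc: T>10 °C ⇒ hinge -0.071·(22.4−10) = -0.8804
  sulphur-dioxide contribution → 2.814 μm/a
  chloride contribution → 10.14 μm/a
  ⇒ r_corr(zinc) = 12.96 μm/a
  mass loss = 12.96 μm/a × 7.14 g/cm³ = 92.53 g·m⁻²·a⁻¹
Ordering by g·m⁻²·a⁻¹: zinc (92.5) > copper (59.3)

copper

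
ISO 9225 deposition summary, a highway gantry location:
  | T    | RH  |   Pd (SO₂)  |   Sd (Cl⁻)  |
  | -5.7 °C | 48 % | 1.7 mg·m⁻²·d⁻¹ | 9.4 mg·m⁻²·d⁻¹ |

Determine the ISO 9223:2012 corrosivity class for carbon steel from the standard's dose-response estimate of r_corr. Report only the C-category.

carbon steel: T≤10 °C ⇒ hinge +0.150·(-5.7−10) = -2.3550
  Pd branch = 1.77·Pd^0.52·e^(0.02·RH+f) = 0.5781 μm/a
  Sd branch = 0.102·Sd^0.62·e^(0.033·RH+0.04·T) = 1.588 μm/a
  sum: 0.5781 + 1.588 → r_corr = 2.166 μm/a
2.17 μm/a falls in (1.3, 25] for carbon steel → category C2

C2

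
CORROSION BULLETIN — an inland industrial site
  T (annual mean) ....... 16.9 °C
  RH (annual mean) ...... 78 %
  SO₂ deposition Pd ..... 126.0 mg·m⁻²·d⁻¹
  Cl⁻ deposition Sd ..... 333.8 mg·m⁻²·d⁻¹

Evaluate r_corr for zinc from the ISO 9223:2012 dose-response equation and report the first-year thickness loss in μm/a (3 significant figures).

r_corr = 6.17 μm/a

zinc: temperature factor f = -0.071·(6.9) = -0.4899
  Pd branch = 0.0129·Pd^0.44·e^(0.046·RH+f) = 2.4 μm/a
  Cl⁻ term: 0.0175·333.8^0.57·exp(0.008·78+0.085·16.9) = 3.77
  sum: 2.4 + 3.77 → r_corr = 6.17 μm/a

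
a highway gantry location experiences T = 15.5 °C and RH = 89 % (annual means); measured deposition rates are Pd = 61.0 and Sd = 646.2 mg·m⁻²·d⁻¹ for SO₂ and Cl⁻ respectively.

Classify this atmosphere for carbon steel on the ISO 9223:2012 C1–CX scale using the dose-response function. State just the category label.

carbon steel: f(T) = -0.054·(T−10) [T>10 °C] = -0.2970
  sulphur-dioxide contribution → 66.13 μm/a
  chloride contribution → 197.6 μm/a
  ⇒ r_corr(carbon steel) = 263.7 μm/a
264 μm/a falls in (200, 700] for carbon steel → category CX

CX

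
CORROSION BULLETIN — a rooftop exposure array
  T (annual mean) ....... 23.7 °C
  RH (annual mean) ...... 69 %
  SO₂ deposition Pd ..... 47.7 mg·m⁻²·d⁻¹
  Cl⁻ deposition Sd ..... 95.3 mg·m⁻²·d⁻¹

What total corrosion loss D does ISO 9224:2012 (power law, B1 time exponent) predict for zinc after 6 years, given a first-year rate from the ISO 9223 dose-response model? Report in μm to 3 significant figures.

D(6) = 15.9 μm

zinc: temperature factor f = -0.071·(13.7) = -0.9727
  sulphur-dioxide contribution → 0.6385 μm/a
  chloride contribution → 3.06 μm/a
  ⇒ r_corr(zinc) = 3.699 μm/a
Long-term exponent b (ISO 9224 Table 2, B1) = 0.813
  D(6) = 3.699 × 6^0.813 = 3.699 × 4.292 = 15.87 μm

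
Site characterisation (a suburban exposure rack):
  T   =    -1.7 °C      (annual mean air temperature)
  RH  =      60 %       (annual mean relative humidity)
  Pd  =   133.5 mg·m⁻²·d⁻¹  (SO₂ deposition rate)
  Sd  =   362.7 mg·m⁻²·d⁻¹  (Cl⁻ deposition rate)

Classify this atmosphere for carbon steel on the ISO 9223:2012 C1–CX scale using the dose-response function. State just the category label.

carbon steel: T≤10 °C ⇒ hinge +0.150·(-1.7−10) = -1.7550
  sulphur-dioxide contribution → 12.95 μm/a
  chloride contribution → 26.66 μm/a
  ⇒ r_corr(carbon steel) = 39.61 μm/a
39.6 μm/a falls in (25, 50] for carbon steel → category C3

C3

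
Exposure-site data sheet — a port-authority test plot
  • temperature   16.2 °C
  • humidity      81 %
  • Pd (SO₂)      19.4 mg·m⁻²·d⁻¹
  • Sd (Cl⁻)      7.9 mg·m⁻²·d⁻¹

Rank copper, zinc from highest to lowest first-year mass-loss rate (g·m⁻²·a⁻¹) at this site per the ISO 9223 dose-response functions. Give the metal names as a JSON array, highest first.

["copper", "zinc"]

copper: f(T) = -0.080·(T−10) [T>10 °C] = -0.4960
  sulphur-dioxide contribution → 0.8302 μm/a
  chloride contribution → 0.7315 μm/a
  total first-year rate 1.562 μm/a
  mass loss = 1.562 μm/a × 8.96 g/cm³ = 13.99 g·m⁻²·a⁻¹
zinc: temperature factor f = -0.071·(6.2) = -0.4402
  sulphur-dioxide contribution → 1.271 μm/a
  chloride contribution → 0.4307 μm/a
  ⇒ r_corr(zinc) = 1.702 μm/a
  mass loss = 1.702 μm/a × 7.14 g/cm³ = 12.15 g·m⁻²·a⁻¹
Ordering by g·m⁻²·a⁻¹: copper (14) > zinc (12.2)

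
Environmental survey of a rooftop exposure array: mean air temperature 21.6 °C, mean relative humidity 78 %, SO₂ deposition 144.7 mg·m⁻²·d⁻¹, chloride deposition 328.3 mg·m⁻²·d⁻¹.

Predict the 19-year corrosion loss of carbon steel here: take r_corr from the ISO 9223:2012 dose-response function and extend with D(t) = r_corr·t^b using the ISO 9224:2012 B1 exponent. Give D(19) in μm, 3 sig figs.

D(19) = 817 μm

carbon steel: T>10 °C ⇒ hinge -0.054·(21.6−10) = -0.6264
  SO₂ term: 1.77·144.7^0.52·exp(0.02·78-0.6264) = 59.82
  Cl⁻ term: 0.102·328.3^0.62·exp(0.033·78+0.04·21.6) = 115.3
  sum: 59.82 + 115.3 → r_corr = 175.1 μm/a
ISO 9224: D(t) = r_corr · t^b with b = 0.523 (carbon steel, B1)
  D(19) = 175.1 × 19^0.523 = 175.1 × 4.664 = 816.8 μm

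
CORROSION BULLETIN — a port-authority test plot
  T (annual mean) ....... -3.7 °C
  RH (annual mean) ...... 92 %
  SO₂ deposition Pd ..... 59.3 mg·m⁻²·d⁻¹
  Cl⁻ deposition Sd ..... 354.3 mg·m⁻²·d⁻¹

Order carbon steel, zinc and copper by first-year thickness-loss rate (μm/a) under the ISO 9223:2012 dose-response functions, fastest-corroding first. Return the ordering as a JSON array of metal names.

carbon steel: T≤10 °C ⇒ hinge +0.150·(-3.7−10) = -2.0550
  Pd branch = 1.77·Pd^0.52·e^(0.02·RH+f) = 11.93 μm/a
  Cl⁻ term: 0.102·354.3^0.62·exp(0.033·92+0.04·-3.7) = 69.74
  r_corr = 11.93 + 69.74 = 81.66 μm/a
zinc: temperature factor f = +0.038·(-13.7) = -0.5206
  Pd branch = 0.0129·Pd^0.44·e^(0.046·RH+f) = 3.181 μm/a
  Cl⁻ term: 0.0175·354.3^0.57·exp(0.008·92+0.085·-3.7) = 0.7572
  sum: 3.181 + 0.7572 → r_corr = 3.938 μm/a
copper: temperature factor f = +0.126·(-13.7) = -1.7262
  Pd branch = 0.0053·Pd^0.26·e^(0.059·RH+f) = 0.6208 μm/a
  Cl⁻ term: 0.01025·354.3^0.27·exp(0.036·92+0.049·-3.7) = 1.145
  sum: 0.6208 + 1.145 → r_corr = 1.766 μm/a
Ordering by μm/a: carbon steel (81.7) > zinc (3.94) > copper (1.77)

["carbon steel", "zinc", "copper"]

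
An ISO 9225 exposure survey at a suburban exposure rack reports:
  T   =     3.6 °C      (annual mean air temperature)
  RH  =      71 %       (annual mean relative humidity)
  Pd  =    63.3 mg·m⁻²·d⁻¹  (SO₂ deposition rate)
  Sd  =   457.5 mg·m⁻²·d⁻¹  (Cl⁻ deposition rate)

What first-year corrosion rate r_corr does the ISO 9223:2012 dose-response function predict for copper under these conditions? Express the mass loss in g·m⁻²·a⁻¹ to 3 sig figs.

r_corr = 11.5 g·m⁻²·a⁻¹

copper: T≤10 °C ⇒ hinge +0.126·(3.6−10) = -0.8064
  SO₂ term: 0.0053·63.3^0.26·exp(0.059·71-0.8064) = 0.4589
  Sd branch = 0.01025·Sd^0.27·e^(0.036·RH+0.049·T) = 0.8236 μm/a
  sum: 0.4589 + 0.8236 → r_corr = 1.282 μm/a
Convert to mass loss: 1.282 μm/a × 8.96 g/cm³ = 11.49 g·m⁻²·a⁻¹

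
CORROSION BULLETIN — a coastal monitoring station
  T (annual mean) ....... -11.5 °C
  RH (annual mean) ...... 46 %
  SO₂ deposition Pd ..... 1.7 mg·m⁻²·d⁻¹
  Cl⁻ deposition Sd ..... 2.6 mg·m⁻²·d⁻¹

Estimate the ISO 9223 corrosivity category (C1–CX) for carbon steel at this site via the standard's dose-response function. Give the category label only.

carbon steel: T≤10 °C ⇒ hinge +0.150·(-11.5−10) = -3.2250
  Pd branch = 1.77·Pd^0.52·e^(0.02·RH+f) = 0.2327 μm/a
  Sd branch = 0.102·Sd^0.62·e^(0.033·RH+0.04·T) = 0.5313 μm/a
  sum: 0.2327 + 0.5313 → r_corr = 0.764 μm/a
ISO 9223 Table 2 (carbon steel): 0 < 0.764 ≤ 1.3 μm/a ⇒ C1

C1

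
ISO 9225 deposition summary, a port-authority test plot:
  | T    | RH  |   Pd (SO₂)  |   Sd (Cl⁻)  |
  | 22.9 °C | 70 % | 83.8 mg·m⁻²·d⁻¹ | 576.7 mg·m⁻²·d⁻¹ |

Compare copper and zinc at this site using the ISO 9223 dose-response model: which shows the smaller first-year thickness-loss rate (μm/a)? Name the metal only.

copper

copper: temperature factor f = -0.080·(12.9) = -1.0320
  Pd branch = 0.0053·Pd^0.26·e^(0.059·RH+f) = 0.3713 μm/a
  Cl⁻ term: 0.01025·576.7^0.27·exp(0.036·70+0.049·22.9) = 2.177
  r_corr = 0.3713 + 2.177 = 2.549 μm/a
zinc: T>10 °C ⇒ hinge -0.071·(22.9−10) = -0.9159
  Pd branch = 0.0129·Pd^0.44·e^(0.046·RH+f) = 0.9067 μm/a
  Cl⁻ term: 0.0175·576.7^0.57·exp(0.008·70+0.085·22.9) = 8.042
  r_corr = 0.9067 + 8.042 = 8.948 μm/a
Ordering by μm/a: zinc (8.95) > copper (2.55)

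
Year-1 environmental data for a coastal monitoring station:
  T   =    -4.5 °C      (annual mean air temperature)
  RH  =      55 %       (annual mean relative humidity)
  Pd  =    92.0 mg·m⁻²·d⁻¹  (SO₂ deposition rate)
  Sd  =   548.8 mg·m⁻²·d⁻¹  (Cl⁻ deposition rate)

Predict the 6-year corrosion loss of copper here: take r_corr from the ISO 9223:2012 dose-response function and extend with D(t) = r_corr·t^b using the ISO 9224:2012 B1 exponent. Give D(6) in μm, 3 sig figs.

D(6) = 1.31 μm

copper: f(T) = +0.126·(T−10) [T≤10 °C] = -1.8270
  SO₂ term: 0.0053·92.0^0.26·exp(0.059·55-1.8270) = 0.07091
  Sd branch = 0.01025·Sd^0.27·e^(0.036·RH+0.049·T) = 0.327 μm/a
  r_corr = 0.07091 + 0.327 = 0.3979 μm/a
Power-law: D(6) = r_corr · 6^0.667
  D(6) = 0.3979 × 6^0.667 = 0.3979 × 3.304 = 1.315 μm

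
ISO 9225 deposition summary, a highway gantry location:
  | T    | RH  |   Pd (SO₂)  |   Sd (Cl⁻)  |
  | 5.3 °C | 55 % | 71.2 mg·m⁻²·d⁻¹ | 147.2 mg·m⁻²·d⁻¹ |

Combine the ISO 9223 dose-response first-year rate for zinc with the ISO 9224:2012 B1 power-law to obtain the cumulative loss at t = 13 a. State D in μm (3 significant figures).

zinc: f(T) = +0.038·(T−10) [T≤10 °C] = -0.1786
  SO₂ term: 0.0129·71.2^0.44·exp(0.046·55-0.1786) = 0.8849
  Cl⁻ term: 0.0175·147.2^0.57·exp(0.008·55+0.085·5.3) = 0.7336
  r_corr = 0.8849 + 0.7336 = 1.619 μm/a
Long-term exponent b (ISO 9224 Table 2, B1) = 0.813
  D(13) = 1.619 × 13^0.813 = 1.619 × 8.047 = 13.02 μm

D(13) = 13.0 μm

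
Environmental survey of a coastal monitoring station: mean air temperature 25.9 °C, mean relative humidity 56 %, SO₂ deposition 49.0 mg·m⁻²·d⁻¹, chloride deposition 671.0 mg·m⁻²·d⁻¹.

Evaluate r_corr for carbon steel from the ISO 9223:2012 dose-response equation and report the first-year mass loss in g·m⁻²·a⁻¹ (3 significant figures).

carbon steel: temperature factor f = -0.054·(15.9) = -0.8586
  sulphur-dioxide contribution → 17.39 μm/a
  chloride contribution → 103.2 μm/a
  total first-year rate 120.6 μm/a
Convert to mass loss: 120.6 μm/a × 7.85 g/cm³ = 946.7 g·m⁻²·a⁻¹

r_corr = 947 g·m⁻²·a⁻¹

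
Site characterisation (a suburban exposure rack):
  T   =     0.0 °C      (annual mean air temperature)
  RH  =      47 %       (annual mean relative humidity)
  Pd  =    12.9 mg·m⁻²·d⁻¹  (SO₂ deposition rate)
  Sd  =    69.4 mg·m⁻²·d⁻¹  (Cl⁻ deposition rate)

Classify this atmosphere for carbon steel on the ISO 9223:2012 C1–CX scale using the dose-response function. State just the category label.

C2

carbon steel: temperature factor f = +0.150·(-10.0) = -1.5000
  Pd branch = 1.77·Pd^0.52·e^(0.02·RH+f) = 3.822 μm/a
  Sd branch = 0.102·Sd^0.62·e^(0.033·RH+0.04·T) = 6.666 μm/a
  r_corr = 3.822 + 6.666 = 10.49 μm/a
Category bounds: 1.3…25 μm/a bracket r_corr ⇒ C2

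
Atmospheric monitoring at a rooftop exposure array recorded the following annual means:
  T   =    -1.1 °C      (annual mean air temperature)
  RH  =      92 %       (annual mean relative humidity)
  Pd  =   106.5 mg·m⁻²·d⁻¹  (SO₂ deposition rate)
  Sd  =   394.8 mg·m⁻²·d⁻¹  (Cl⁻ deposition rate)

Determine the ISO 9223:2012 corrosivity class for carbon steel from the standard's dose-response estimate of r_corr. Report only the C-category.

carbon steel: temperature factor f = +0.150·(-11.1) = -1.6650
  Pd branch = 1.77·Pd^0.52·e^(0.02·RH+f) = 23.89 μm/a
  Cl⁻ term: 0.102·394.8^0.62·exp(0.033·92+0.04·-1.1) = 82.75
  r_corr = 23.89 + 82.75 = 106.6 μm/a
Category bounds: 80…200 μm/a bracket r_corr ⇒ C5

C5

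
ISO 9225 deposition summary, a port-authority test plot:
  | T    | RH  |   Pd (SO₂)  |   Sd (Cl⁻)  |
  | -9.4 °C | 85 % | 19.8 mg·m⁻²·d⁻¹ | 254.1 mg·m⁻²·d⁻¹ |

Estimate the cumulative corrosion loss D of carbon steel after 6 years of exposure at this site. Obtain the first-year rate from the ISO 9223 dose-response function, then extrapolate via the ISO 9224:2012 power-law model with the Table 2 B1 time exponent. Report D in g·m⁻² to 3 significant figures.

D(6) = 768 g·m⁻²

carbon steel: T≤10 °C ⇒ hinge +0.150·(-9.4−10) = -2.9100
  sulphur-dioxide contribution → 2.493 μm/a
  chloride contribution → 35.86 μm/a
  ⇒ r_corr(carbon steel) = 38.35 μm/a
Power-law: D(6) = r_corr · 6^0.523
  D(6) = 38.35 × 6^0.523 = 38.35 × 2.553 = 97.9 μm
  Mass loss = 97.9 μm × 7.85 g/cm³ = 768.5 g·m⁻²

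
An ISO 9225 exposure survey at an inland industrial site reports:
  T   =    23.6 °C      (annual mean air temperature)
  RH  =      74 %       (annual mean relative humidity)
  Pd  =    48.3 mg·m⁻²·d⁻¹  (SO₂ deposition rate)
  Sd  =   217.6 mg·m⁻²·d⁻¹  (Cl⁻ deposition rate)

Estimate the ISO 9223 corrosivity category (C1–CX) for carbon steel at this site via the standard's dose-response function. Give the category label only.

C5

carbon steel: f(T) = -0.054·(T−10) [T>10 °C] = -0.7344
  sulphur-dioxide contribution → 28.02 μm/a
  chloride contribution → 84.81 μm/a
  total first-year rate 112.8 μm/a
113 μm/a falls in (80, 200] for carbon steel → category C5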